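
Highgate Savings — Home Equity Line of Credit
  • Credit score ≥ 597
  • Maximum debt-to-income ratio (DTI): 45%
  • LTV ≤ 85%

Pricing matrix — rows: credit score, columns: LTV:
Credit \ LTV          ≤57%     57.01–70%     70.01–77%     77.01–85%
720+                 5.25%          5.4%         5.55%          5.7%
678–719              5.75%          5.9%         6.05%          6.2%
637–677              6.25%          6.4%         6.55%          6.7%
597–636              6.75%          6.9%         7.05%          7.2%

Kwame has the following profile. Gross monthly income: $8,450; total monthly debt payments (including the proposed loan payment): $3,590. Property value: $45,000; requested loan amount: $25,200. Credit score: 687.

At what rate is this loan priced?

5.75%

Credit score 687 ≥ 597; Debt-to-income = 3,590/8,450 = 42.5% — meets 45% limit
Loan-to-value = 25,200/45,000 = 56% — pass (85% max)
Score 687 is in the 678–719 band; LTV 56% is in the ≤57% band → 5.75%.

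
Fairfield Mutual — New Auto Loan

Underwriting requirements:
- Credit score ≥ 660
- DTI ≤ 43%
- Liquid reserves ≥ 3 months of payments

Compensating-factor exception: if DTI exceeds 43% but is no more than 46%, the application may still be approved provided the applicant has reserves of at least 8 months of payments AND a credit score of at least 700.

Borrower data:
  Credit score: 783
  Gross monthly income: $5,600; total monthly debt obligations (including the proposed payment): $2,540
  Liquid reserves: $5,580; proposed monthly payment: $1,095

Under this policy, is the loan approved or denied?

Denied

Credit score 783 ≥ 660 (meets base)
DTI: 2,540 ÷ 5,600 = 45.4%, over the 43% base limit.
Reserves = 5,580/1,095 = 5.1 months ≥ 3
DTI 45.4% is within the 43%–46% exception band; checking compensating factors.
Override check — reserves: 5.1 mo (short of 8); score: 783 (ok).
Override conditions not both satisfied; exception does not apply.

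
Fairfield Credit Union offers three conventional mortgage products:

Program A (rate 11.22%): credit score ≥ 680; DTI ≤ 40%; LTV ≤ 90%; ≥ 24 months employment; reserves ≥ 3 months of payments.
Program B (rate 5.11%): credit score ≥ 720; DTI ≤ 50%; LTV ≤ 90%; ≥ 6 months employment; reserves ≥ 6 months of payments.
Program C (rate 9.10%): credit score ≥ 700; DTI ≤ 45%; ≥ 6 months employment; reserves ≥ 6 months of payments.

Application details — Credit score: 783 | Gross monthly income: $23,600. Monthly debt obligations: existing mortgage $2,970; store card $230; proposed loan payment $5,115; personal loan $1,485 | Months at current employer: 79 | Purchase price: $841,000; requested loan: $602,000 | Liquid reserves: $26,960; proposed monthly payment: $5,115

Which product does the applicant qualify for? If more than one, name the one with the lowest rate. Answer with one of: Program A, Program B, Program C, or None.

None

Total debts = (2,970 + 230 + 5,115 + 1,485) = 9,800; DTI = 9,800/23,600 = 41.5%.
LTV = 602,000/841,000 = 71.6%.
Reserves = 26,960/5,115 = 5.3 months.
Program A: score 783 ≥ 680; DTI 41.5% > 40%; LTV 71.6% ≤ 90%; employment 79 ≥ 24 mo; reserves 5.3 ≥ 3 mo → does not qualify.
Program B: score 783 ≥ 720; DTI 41.5% ≤ 50%; LTV 71.6% ≤ 90%; employment 79 ≥ 6 mo; reserves 5.3 < 6 mo → does not qualify.
Program C: score 783 ≥ 700; DTI 41.5% ≤ 45%; employment 79 ≥ 6 mo; reserves 5.3 < 6 mo → does not qualify.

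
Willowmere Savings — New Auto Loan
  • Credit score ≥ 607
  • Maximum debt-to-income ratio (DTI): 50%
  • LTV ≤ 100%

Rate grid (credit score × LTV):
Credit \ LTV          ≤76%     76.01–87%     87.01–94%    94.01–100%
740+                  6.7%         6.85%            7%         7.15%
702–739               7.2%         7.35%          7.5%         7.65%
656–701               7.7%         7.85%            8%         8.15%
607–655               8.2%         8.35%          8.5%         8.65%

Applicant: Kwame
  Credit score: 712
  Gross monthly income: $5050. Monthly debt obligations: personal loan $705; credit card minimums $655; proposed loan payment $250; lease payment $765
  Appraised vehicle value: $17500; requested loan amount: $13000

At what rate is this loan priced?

Credit score 712 ≥ 607; Total monthly debts = (705 + 655 + 250 + 765) = 2,375. DTI: 2,375 ÷ 5,050 = 47%, within the 50% cap
LTV = 13,000/17,500 = 74.3% ≤ 100%
Score 712 is in the 702–739 band; LTV 74.3% is in the ≤76% band → 7.2%.

7.2%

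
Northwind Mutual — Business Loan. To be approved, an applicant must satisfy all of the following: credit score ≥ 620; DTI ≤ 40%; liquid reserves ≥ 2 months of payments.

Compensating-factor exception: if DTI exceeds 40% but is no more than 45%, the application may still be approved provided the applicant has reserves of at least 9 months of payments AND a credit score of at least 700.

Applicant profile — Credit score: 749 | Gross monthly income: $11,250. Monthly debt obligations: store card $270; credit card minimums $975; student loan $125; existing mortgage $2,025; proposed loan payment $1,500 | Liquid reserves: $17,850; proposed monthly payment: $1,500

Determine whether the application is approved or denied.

Credit score 749 ≥ 620 (meets base)
Total debts = (270 + 975 + 125 + 2,025 + 1,500) = 4,895. DTI: 4,895 ÷ 11,250 = 43.5%, over the 40% base limit.
Reserves = 17,850/1,500 = 11.9 months ≥ 2
43.5% falls in the override range (40%–45%), so the compensating-factor test applies.
Reserves 11.9 ≥ 9 months; credit score 749 ≥ 700.
Both compensating conditions met → exception applies.

Approved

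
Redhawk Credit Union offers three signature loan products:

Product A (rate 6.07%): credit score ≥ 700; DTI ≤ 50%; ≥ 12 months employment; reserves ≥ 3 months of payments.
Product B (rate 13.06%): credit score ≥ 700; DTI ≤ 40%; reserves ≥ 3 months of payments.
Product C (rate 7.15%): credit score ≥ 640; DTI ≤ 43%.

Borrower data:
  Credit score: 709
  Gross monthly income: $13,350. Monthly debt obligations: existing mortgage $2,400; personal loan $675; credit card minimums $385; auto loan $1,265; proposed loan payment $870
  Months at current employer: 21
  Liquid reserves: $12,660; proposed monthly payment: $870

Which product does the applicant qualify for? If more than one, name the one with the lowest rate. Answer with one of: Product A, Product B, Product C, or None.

Product A

Total debts = (2,400 + 675 + 385 + 1,265 + 870) = 5,595; DTI = 5,595/13,350 = 41.9%.
Reserves = 12,660/870 = 14.6 months.
Product A: score 709 ≥ 700; DTI 41.9% ≤ 50%; employment 21 ≥ 12 mo; reserves 14.6 ≥ 3 mo → qualifies.
Product B: score 709 ≥ 700; DTI 41.9% > 40%; reserves 14.6 ≥ 3 mo → does not qualify.
Product C: score 709 ≥ 640; DTI 41.9% ≤ 43% → qualifies.
Qualifying: Product A, Product C. Lowest rate is 6.07% → Product A.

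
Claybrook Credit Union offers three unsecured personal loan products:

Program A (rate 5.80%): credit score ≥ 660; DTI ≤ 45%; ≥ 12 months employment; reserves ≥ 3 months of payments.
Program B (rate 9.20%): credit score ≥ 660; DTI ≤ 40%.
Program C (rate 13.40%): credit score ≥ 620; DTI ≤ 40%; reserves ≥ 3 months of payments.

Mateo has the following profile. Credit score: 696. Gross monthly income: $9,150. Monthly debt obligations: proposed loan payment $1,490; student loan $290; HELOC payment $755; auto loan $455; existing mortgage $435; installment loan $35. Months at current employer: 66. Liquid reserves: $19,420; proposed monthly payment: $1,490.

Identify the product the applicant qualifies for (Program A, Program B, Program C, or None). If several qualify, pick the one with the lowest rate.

Program A

Total debts = (1,490 + 290 + 755 + 455 + 435 + 35) = 3,460; DTI = 3,460/9,150 = 37.8%.
Reserves = 19,420/1,490 = 13.0 months.
Program A: score 696 ≥ 660; DTI 37.8% ≤ 45%; employment 66 ≥ 12 mo; reserves 13.0 ≥ 3 mo → qualifies.
Program B: score 696 ≥ 660; DTI 37.8% ≤ 40% → qualifies.
Program C: score 696 ≥ 620; DTI 37.8% ≤ 40%; reserves 13.0 ≥ 3 mo → qualifies.
Qualifying: Program A, Program B, Program C. Lowest rate is 5.80% → Program A.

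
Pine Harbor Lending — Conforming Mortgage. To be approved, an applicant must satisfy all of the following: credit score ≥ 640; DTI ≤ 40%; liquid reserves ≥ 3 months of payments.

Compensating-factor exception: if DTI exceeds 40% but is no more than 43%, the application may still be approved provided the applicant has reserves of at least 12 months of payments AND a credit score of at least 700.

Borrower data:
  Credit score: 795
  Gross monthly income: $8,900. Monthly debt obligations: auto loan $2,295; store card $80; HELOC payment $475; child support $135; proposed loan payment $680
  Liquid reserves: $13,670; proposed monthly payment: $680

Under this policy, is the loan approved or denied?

Credit score 795 ≥ 640 (meets base)
Total debts = (2,295 + 80 + 475 + 135 + 680) = 3,665. DTI: 3,665 ÷ 8,900 = 41.2%, over the 40% base limit.
Reserves: 13,670 ÷ 680 = 20.1 months (meets 3-month minimum)
DTI 41.2% is within the 40%–43% exception band; checking compensating factors.
Override check — reserves: 20.1 mo (ok); score: 795 (ok).
Both override conditions satisfied; DTI exception granted.

Approved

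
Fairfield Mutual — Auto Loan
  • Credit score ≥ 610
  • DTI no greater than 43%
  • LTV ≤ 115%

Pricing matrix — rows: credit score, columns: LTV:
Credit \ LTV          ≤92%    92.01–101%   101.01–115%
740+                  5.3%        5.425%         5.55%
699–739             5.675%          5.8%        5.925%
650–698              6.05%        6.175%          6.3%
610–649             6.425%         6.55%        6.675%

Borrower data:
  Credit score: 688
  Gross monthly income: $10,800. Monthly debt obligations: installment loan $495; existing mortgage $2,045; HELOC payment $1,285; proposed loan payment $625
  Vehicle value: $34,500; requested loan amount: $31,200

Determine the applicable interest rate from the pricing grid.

6.05%

Credit score 688 ≥ 610; Total monthly debts = (495 + 2,045 + 1,285 + 625) = 4,450. DTI: 4,450 ÷ 10,800 = 41.2%, within the 43% cap
LTV = 31,200/34,500 = 90.4% ≤ 115%
Row: 688 falls in 650–698. Column: 90.4% falls in ≤92%. Rate = 6.05%.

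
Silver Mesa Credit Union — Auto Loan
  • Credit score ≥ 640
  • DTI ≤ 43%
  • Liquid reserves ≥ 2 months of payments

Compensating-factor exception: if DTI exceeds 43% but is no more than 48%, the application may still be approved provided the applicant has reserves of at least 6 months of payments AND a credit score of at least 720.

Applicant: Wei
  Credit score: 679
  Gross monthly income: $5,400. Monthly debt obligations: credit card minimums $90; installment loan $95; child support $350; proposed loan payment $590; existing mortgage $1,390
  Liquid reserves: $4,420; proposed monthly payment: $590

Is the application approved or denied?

Credit score 679 ≥ 640 (meets base)
Total debts = (90 + 95 + 350 + 590 + 1,390) = 2,515. DTI = 2,515/5,400 = 46.6% > 43% — standard DTI limit exceeded.
Liquid reserves cover 4,420/590 = 7.5 months — ≥ 2 required
DTI 46.6% is within the 43%–48% exception band; checking compensating factors.
Override check — reserves: 7.5 mo (ok); score: 679 (below 720).
Override conditions not both satisfied; exception does not apply.

Denied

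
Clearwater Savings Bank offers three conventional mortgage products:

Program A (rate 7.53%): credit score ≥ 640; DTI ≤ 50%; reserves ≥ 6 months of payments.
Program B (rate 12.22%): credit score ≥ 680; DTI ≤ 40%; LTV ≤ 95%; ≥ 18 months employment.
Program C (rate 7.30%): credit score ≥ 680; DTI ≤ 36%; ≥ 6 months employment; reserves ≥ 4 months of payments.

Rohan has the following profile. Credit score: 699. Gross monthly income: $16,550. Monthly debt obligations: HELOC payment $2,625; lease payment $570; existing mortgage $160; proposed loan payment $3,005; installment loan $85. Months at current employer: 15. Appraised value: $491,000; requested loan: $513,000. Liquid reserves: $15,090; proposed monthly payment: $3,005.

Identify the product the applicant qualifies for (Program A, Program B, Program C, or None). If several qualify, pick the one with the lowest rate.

None

Total debts = (2,625 + 570 + 160 + 3,005 + 85) = 6,445; DTI = 6,445/16,550 = 38.9%.
LTV = 513,000/491,000 = 104.5%.
Reserves = 15,090/3,005 = 5.0 months.
Program A: score 699 ≥ 640; DTI 38.9% ≤ 50%; reserves 5.0 < 6 mo → does not qualify.
Program B: score 699 ≥ 680; DTI 38.9% ≤ 40%; LTV 104.5% > 95%; employment 15 < 18 mo → does not qualify.
Program C: score 699 ≥ 680; DTI 38.9% > 36%; employment 15 ≥ 6 mo; reserves 5.0 ≥ 4 mo → does not qualify.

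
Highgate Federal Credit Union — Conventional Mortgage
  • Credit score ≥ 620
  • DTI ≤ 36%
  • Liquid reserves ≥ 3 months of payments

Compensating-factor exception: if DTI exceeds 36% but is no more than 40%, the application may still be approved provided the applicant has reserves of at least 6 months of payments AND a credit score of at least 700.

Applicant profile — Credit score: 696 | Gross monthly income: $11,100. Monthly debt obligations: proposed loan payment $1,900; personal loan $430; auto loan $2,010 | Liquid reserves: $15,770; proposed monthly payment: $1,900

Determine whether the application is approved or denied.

Denied

Credit score 696 ≥ 620 (meets base)
Total debts = (1,900 + 430 + 2,010) = 4,340. DTI: 4,340 ÷ 11,100 = 39.1%, over the 36% base limit.
Reserves: 15,770 ÷ 1,900 = 8.3 months (meets 3-month minimum)
DTI 39.1% is within the 36%–40% exception band; checking compensating factors.
Reserves 8.3 ≥ 6 months; credit score 696 < 700.
Override conditions not both satisfied; exception does not apply.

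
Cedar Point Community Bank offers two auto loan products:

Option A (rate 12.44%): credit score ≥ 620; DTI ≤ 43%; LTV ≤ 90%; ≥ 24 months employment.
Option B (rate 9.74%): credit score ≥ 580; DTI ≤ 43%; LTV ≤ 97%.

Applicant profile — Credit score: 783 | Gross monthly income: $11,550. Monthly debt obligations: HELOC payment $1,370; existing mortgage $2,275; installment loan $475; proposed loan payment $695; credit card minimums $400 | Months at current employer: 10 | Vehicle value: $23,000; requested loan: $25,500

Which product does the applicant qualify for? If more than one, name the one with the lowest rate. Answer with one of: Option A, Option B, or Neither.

Total debts = (1,370 + 2,275 + 475 + 695 + 400) = 5,215; DTI = 5,215/11,550 = 45.2%.
LTV = 25,500/23,000 = 110.9%.
Option A: score 783 ≥ 620; DTI 45.2% > 43%; LTV 110.9% > 90%; employment 10 < 24 mo → does not qualify.
Option B: score 783 ≥ 580; DTI 45.2% > 43%; LTV 110.9% > 97% → does not qualify.

Neither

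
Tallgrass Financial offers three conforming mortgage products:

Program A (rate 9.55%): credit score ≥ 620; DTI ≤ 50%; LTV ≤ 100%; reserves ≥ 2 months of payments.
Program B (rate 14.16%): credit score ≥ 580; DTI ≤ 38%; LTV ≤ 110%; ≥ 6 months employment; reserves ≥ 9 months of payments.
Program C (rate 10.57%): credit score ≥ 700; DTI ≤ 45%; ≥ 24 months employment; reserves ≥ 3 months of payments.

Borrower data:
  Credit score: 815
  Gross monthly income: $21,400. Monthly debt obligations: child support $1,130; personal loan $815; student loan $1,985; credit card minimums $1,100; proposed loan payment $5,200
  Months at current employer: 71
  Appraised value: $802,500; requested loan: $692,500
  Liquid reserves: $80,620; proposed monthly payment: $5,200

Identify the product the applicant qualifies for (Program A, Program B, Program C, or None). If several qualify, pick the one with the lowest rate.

Total debts = (1,130 + 815 + 1,985 + 1,100 + 5,200) = 10,230; DTI = 10,230/21,400 = 47.8%.
LTV = 692,500/802,500 = 86.3%.
Reserves = 80,620/5,200 = 15.5 months.
Program A: score 815 ≥ 620; DTI 47.8% ≤ 50%; LTV 86.3% ≤ 100%; reserves 15.5 ≥ 2 mo → qualifies.
Program B: score 815 ≥ 580; DTI 47.8% > 38%; LTV 86.3% ≤ 110%; employment 71 ≥ 6 mo; reserves 15.5 ≥ 9 mo → does not qualify.
Program C: score 815 ≥ 700; DTI 47.8% > 45%; employment 71 ≥ 24 mo; reserves 15.5 ≥ 3 mo → does not qualify.

Program A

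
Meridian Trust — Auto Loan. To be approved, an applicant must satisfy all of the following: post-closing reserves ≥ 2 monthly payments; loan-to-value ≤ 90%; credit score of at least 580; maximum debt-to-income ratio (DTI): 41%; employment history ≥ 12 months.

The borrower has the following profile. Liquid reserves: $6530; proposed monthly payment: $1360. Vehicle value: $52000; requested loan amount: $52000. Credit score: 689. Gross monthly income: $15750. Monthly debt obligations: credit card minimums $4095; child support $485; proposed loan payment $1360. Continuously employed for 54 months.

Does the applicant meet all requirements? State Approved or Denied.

Denied

Reserves: 6,530 ÷ 1,360 = 4.8 months (meets 2-month minimum)
LTV: 52,000 ÷ 52,000 = 100%, exceeds 90% cap
Credit score 689 ≥ 580 (meets)
Total monthly debts = (4,095 + 485 + 1,360) = 5,940. Debt-to-income = 5,940/15,750 = 37.7% — meets 41% limit
Employment 54 ≥ 12 months
Fails on LTV.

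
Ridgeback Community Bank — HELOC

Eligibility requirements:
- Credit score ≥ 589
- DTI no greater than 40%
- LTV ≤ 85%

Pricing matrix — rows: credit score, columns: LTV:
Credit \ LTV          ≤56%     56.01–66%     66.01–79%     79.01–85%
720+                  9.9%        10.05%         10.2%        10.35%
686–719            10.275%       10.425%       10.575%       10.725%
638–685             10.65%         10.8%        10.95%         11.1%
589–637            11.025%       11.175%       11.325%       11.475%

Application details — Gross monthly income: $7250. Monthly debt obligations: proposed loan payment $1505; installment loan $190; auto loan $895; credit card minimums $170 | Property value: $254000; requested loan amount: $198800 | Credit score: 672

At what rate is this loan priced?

Credit score 672 ≥ 589; Total monthly debts = (1,505 + 190 + 895 + 170) = 2,760. DTI = 2,760/7,250 = 38.1% ≤ 40%
LTV = 198,800/254,000 = 78.3% ≤ 85%
Score 672 is in the 638–685 band; LTV 78.3% is in the 66.01–79% band → 10.95%.

10.95%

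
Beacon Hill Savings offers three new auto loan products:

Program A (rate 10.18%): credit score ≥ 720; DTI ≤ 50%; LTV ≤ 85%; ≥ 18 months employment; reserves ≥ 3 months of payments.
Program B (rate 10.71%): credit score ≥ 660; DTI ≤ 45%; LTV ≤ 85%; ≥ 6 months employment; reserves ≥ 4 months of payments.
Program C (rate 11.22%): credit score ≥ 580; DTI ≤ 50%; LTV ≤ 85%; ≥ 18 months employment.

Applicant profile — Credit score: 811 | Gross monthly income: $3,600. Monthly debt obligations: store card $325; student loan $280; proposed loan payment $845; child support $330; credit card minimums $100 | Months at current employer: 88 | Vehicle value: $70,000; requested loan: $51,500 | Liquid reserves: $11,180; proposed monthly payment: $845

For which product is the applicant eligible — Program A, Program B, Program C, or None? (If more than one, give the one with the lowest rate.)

Total debts = (325 + 280 + 845 + 330 + 100) = 1,880; DTI = 1,880/3,600 = 52.2%.
LTV = 51,500/70,000 = 73.6%.
Reserves = 11,180/845 = 13.2 months.
Program A: score 811 ≥ 720; DTI 52.2% > 50%; LTV 73.6% ≤ 85%; employment 88 ≥ 18 mo; reserves 13.2 ≥ 3 mo → does not qualify.
Program B: score 811 ≥ 660; DTI 52.2% > 45%; LTV 73.6% ≤ 85%; employment 88 ≥ 6 mo; reserves 13.2 ≥ 4 mo → does not qualify.
Program C: score 811 ≥ 580; DTI 52.2% > 50%; LTV 73.6% ≤ 85%; employment 88 ≥ 18 mo → does not qualify.

None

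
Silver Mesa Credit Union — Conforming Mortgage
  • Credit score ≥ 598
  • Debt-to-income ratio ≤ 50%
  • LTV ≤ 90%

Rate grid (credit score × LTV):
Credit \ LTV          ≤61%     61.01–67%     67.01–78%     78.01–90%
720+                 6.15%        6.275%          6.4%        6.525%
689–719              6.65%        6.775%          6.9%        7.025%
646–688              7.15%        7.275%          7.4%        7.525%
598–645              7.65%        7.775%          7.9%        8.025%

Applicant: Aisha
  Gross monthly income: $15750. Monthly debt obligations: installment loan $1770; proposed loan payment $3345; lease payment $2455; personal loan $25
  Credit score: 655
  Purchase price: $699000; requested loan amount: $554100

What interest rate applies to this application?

Credit score 655 ≥ 598; Total monthly debts = (1,770 + 3,345 + 2,455 + 25) = 7,595. DTI: 7,595 ÷ 15,750 = 48.2%, within the 50% cap
LTV: 554,100 ÷ 699,000 = 79.3%, within 90% cap
Credit 655 → row 646–688; LTV 79.3% → column 78.01–90%. Grid cell → 7.525%.

7.525%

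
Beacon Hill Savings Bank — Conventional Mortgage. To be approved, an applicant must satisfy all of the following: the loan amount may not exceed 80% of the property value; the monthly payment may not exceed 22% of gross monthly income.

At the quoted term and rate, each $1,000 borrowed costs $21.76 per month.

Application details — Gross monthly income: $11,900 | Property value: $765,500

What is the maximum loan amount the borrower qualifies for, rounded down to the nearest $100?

$120,300

Payment cap: 22% × $11,900 = $2,618/month.
At $21.76 per $1,000, that supports 2,618/21.76 × 1,000 ≈ $120,312 → $120,300.
LTV cap: 80% × $765,500 = $612,400 → $612,400.
Binding constraint: payment-to-income.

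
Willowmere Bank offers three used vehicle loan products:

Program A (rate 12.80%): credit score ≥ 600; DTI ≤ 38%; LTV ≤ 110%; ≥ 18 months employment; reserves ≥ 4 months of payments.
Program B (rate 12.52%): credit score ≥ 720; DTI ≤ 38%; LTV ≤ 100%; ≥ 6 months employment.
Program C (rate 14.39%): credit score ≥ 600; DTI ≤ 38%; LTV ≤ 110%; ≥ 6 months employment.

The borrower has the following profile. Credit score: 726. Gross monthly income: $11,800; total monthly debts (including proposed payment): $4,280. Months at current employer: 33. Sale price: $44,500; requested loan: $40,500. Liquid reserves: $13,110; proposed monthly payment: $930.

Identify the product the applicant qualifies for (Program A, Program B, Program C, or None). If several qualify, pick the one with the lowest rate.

Program B

DTI = 4,280/11,800 = 36.3%.
LTV = 40,500/44,500 = 91%.
Reserves = 13,110/930 = 14.1 months.
Program A: score 726 ≥ 600; DTI 36.3% ≤ 38%; LTV 91% ≤ 110%; employment 33 ≥ 18 mo; reserves 14.1 ≥ 4 mo → qualifies.
Program B: score 726 ≥ 720; DTI 36.3% ≤ 38%; LTV 91% ≤ 100%; employment 33 ≥ 6 mo → qualifies.
Program C: score 726 ≥ 600; DTI 36.3% ≤ 38%; LTV 91% ≤ 110%; employment 33 ≥ 6 mo → qualifies.
Qualifying: Program A, Program B, Program C. Lowest rate is 12.52% → Program B.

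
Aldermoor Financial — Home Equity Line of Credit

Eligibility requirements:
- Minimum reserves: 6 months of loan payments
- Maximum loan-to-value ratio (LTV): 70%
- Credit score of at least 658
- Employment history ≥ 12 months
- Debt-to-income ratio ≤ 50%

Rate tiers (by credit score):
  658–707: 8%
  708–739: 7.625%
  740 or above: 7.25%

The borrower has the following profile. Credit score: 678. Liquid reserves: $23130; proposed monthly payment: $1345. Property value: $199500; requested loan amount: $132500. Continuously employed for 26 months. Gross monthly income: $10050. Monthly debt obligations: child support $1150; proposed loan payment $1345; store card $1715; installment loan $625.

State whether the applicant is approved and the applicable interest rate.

Approved at 8%

Credit score 678 ≥ 658 (meets minimum)
Employment 26 ≥ 12 months
Liquid reserves cover 23,130/1,345 = 17.2 months — ≥ 6 required
LTV: 132,500 ÷ 199,500 = 66.4%, within 70% cap
Total monthly debts = (1,150 + 1,345 + 1,715 + 625) = 4,835. DTI = 4,835/10,050 = 48.1% ≤ 50%
All requirements met. Score 678 falls in the 658–707 tier → 8%.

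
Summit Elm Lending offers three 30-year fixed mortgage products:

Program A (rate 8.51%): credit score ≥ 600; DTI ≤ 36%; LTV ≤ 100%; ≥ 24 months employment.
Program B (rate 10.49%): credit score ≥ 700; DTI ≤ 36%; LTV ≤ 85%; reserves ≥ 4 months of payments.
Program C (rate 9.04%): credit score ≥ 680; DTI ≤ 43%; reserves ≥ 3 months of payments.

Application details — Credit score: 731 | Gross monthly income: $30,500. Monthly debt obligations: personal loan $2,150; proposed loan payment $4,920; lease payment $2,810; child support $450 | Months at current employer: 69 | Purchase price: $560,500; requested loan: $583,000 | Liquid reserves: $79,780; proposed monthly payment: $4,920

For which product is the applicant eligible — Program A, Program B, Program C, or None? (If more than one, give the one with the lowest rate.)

Total debts = (2,150 + 4,920 + 2,810 + 450) = 10,330; DTI = 10,330/30,500 = 33.9%.
LTV = 583,000/560,500 = 104%.
Reserves = 79,780/4,920 = 16.2 months.
Program A: score 731 ≥ 600; DTI 33.9% ≤ 36%; LTV 104% > 100%; employment 69 ≥ 24 mo → does not qualify.
Program B: score 731 ≥ 700; DTI 33.9% ≤ 36%; LTV 104% > 85%; reserves 16.2 ≥ 4 mo → does not qualify.
Program C: score 731 ≥ 680; DTI 33.9% ≤ 43%; reserves 16.2 ≥ 3 mo → qualifies.

Program C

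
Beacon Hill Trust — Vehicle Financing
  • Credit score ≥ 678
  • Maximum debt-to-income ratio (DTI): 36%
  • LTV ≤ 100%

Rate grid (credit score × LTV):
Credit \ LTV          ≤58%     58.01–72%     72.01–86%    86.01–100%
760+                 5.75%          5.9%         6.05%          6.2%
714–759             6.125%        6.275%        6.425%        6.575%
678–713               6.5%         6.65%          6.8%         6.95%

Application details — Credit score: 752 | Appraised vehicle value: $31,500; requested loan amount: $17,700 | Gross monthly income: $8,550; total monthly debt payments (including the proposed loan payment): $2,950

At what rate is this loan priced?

6.125%

Credit score 752 ≥ 678; DTI = 2,950/8,550 = 34.5% ≤ 36%
LTV = 17,700/31,500 = 56.2% ≤ 100%
Row: 752 falls in 714–759. Column: 56.2% falls in ≤58%. Rate = 6.125%.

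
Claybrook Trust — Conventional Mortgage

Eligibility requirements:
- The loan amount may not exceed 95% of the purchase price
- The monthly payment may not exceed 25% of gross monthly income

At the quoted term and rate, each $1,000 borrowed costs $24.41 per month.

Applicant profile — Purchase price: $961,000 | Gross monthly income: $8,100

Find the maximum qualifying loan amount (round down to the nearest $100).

Payment cap: 25% × $8,100 = $2,025/month.
At $24.41 per $1,000, that supports 2,025/24.41 × 1,000 ≈ $82,957 → $82,900.
LTV cap: 95% × $961,000 = $912,950 → $912,900.
Binding constraint: payment-to-income.

$82,900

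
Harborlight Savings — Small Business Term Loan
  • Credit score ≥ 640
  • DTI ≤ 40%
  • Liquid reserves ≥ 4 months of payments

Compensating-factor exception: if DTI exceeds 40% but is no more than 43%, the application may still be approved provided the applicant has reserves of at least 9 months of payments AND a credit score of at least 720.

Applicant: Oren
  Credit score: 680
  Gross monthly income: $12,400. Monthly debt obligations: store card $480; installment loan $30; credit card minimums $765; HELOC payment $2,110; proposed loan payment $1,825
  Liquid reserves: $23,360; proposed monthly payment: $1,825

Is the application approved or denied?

Credit score 680 ≥ 640 (meets base)
Total debts = (480 + 30 + 765 + 2,110 + 1,825) = 5,210. DTI: 5,210 ÷ 12,400 = 42%, over the 40% base limit.
Reserves = 23,360/1,825 = 12.8 months ≥ 4
42% falls in the override range (40%–43%), so the compensating-factor test applies.
Reserves 12.8 ≥ 9 months; credit score 680 < 720.
Compensating-factor requirement not fully met.

Denied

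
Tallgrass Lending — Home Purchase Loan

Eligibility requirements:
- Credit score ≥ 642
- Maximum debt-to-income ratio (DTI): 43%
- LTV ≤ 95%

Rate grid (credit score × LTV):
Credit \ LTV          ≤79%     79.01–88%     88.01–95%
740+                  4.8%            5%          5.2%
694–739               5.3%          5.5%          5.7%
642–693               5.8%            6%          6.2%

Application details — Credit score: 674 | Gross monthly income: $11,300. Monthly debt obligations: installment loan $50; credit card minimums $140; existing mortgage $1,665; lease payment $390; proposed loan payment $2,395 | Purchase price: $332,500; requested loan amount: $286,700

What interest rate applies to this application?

Credit score 674 ≥ 642; Total monthly debts = (50 + 140 + 1,665 + 390 + 2,395) = 4,640. DTI: 4,640 ÷ 11,300 = 41.1%, within the 43% cap
LTV: 286,700 ÷ 332,500 = 86.2%, within 95% cap
Credit 674 → row 642–693; LTV 86.2% → column 79.01–88%. Grid cell → 6%.

6%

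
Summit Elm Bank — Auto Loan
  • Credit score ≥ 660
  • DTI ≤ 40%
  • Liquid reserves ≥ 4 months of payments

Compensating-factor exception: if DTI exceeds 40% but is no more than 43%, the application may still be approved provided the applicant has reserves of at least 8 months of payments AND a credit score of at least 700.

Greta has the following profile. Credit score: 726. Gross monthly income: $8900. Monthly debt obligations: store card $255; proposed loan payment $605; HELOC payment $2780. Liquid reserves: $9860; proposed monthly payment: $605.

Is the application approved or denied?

Approved

Credit score 726 ≥ 660 (meets base)
Total debts = (255 + 605 + 2,780) = 3,640. DTI = 3,640/8,900 = 40.9% > 40% — standard DTI limit exceeded.
Liquid reserves cover 9,860/605 = 16.3 months — ≥ 4 required
40.9% falls in the override range (40%–43%), so the compensating-factor test applies.
Reserves 16.3 ≥ 8 months; credit score 726 ≥ 700.
Both compensating conditions met → exception applies.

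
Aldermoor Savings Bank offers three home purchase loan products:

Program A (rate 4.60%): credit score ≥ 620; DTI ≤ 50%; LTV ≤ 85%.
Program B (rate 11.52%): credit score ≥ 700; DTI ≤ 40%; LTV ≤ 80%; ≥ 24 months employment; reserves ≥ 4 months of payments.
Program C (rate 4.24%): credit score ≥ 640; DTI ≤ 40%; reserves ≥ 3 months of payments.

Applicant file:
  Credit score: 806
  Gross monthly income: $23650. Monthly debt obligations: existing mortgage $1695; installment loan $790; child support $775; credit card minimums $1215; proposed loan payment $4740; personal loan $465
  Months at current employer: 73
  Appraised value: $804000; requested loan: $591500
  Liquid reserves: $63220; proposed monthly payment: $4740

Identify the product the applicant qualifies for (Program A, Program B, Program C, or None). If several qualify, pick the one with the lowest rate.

Program A

Total debts = (1,695 + 790 + 775 + 1,215 + 4,740 + 465) = 9,680; DTI = 9,680/23,650 = 40.9%.
LTV = 591,500/804,000 = 73.6%.
Reserves = 63,220/4,740 = 13.3 months.
Program A: score 806 ≥ 620; DTI 40.9% ≤ 50%; LTV 73.6% ≤ 85% → qualifies.
Program B: score 806 ≥ 700; DTI 40.9% > 40%; LTV 73.6% ≤ 80%; employment 73 ≥ 24 mo; reserves 13.3 ≥ 4 mo → does not qualify.
Program C: score 806 ≥ 640; DTI 40.9% > 40%; reserves 13.3 ≥ 3 mo → does not qualify.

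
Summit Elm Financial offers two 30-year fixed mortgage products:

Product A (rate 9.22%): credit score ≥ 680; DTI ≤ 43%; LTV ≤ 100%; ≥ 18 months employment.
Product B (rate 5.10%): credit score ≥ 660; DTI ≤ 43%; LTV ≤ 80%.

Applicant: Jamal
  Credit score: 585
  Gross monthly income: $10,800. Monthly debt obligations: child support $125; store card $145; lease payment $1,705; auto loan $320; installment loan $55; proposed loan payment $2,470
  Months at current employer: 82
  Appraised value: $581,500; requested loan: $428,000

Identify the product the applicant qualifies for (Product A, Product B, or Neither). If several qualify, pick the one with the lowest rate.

Total debts = (125 + 145 + 1,705 + 320 + 55 + 2,470) = 4,820; DTI = 4,820/10,800 = 44.6%.
LTV = 428,000/581,500 = 73.6%.
Product A: score 585 < 680; DTI 44.6% > 43%; LTV 73.6% ≤ 100%; employment 82 ≥ 18 mo → does not qualify.
Product B: score 585 < 660; DTI 44.6% > 43%; LTV 73.6% ≤ 80% → does not qualify.

Neither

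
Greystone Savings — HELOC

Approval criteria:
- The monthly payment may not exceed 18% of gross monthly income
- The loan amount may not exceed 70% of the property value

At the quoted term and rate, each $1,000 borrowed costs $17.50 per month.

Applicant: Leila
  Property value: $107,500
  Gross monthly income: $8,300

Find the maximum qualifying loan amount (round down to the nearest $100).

$75,200

Payment cap: 18% × $8,300 = $1,494/month.
At $17.50 per $1,000, that supports 1,494/17.50 × 1,000 ≈ $85,371 → $85,300.
LTV cap: 70% × $107,500 = $75,250 → $75,200.
Binding constraint: loan-to-value.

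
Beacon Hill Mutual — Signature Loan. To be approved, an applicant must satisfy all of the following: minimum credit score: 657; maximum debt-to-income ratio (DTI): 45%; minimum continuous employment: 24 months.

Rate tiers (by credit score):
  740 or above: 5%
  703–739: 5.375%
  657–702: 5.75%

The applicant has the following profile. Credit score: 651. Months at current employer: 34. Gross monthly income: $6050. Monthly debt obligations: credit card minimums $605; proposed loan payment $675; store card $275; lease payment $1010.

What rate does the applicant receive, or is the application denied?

Denied

Credit score 651 < 657 (below minimum)
Employment 34 ≥ 24 months
Total monthly debts = (605 + 675 + 275 + 1,010) = 2,565. Debt-to-income = 2,565/6,050 = 42.4% — meets 45% limit
Not all requirements met → denied.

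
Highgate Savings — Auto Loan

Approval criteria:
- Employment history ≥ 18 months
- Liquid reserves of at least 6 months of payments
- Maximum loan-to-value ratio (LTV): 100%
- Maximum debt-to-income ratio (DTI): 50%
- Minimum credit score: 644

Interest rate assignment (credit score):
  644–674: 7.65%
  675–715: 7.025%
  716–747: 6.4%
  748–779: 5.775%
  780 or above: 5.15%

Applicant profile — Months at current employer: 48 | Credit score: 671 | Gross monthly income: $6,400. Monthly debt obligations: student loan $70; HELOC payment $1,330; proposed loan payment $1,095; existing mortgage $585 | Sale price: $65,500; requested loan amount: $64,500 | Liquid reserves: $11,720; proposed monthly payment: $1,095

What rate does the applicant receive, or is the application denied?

Approved at 7.65%

Credit score 671 ≥ 644 (meets minimum)
Reserves: 11,720 ÷ 1,095 = 10.7 months (meets 6-month minimum)
Total monthly debts = (70 + 1,330 + 1,095 + 585) = 3,080. Debt-to-income = 3,080/6,400 = 48.1% — meets 50% limit
LTV = 64,500/65,500 = 98.5% ≤ 100%
Employment 48 ≥ 18 months
All requirements met. Score 671 falls in the 644–674 tier → 7.65%.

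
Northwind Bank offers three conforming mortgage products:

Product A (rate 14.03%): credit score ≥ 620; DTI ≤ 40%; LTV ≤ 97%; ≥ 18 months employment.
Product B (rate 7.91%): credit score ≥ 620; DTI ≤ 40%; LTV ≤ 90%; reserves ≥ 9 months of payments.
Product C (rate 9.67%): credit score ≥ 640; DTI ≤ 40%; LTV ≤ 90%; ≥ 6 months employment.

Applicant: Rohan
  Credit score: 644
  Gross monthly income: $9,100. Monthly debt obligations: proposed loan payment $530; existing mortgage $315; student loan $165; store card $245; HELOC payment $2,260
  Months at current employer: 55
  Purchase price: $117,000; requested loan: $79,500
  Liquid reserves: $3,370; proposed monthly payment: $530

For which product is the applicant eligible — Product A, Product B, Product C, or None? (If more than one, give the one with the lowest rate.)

Product C

Total debts = (530 + 315 + 165 + 245 + 2,260) = 3,515; DTI = 3,515/9,100 = 38.6%.
LTV = 79,500/117,000 = 67.9%.
Reserves = 3,370/530 = 6.4 months.
Product A: score 644 ≥ 620; DTI 38.6% ≤ 40%; LTV 67.9% ≤ 97%; employment 55 ≥ 18 mo → qualifies.
Product B: score 644 ≥ 620; DTI 38.6% ≤ 40%; LTV 67.9% ≤ 90%; reserves 6.4 < 9 mo → does not qualify.
Product C: score 644 ≥ 640; DTI 38.6% ≤ 40%; LTV 67.9% ≤ 90%; employment 55 ≥ 6 mo → qualifies.
Qualifying: Product A, Product C. Lowest rate is 9.67% → Product C.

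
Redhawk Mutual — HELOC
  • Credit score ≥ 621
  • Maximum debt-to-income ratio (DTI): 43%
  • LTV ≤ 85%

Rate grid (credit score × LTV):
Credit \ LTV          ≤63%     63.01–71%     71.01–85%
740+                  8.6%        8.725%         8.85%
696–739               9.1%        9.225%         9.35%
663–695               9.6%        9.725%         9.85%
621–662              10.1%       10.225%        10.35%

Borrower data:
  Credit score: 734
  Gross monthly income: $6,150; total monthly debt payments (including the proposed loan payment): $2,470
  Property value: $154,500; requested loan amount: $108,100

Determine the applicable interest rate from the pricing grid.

9.225%

Credit score 734 ≥ 621; DTI = 2,470/6,150 = 40.2% ≤ 43%
LTV = 108,100/154,500 = 70% ≤ 85%
Score 734 is in the 696–739 band; LTV 70% is in the 63.01–71% band → 9.225%.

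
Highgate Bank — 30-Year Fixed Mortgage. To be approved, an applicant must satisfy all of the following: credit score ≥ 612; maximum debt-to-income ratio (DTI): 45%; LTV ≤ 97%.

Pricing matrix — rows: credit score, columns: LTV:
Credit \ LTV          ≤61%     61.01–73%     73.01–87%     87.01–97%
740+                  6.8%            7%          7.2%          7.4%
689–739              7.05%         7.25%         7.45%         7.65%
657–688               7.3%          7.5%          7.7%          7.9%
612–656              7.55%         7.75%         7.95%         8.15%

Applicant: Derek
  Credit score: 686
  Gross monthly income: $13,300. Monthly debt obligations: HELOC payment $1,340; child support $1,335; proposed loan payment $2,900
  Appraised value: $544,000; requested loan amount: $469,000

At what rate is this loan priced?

7.7%

Credit score 686 ≥ 612; Total monthly debts = (1,340 + 1,335 + 2,900) = 5,575. DTI: 5,575 ÷ 13,300 = 41.9%, within the 45% cap
Loan-to-value = 469,000/544,000 = 86.2% — pass (97% max)
Credit 686 → row 657–688; LTV 86.2% → column 73.01–87%. Grid cell → 7.7%.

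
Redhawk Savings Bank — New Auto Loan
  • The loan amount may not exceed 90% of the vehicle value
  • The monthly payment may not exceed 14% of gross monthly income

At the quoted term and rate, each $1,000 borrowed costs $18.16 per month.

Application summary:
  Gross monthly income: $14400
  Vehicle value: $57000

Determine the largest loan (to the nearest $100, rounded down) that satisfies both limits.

Payment cap: 14% × $14,400 = $2,016/month.
At $18.16 per $1,000, that supports 2,016/18.16 × 1,000 ≈ $111,013 → $111,000.
LTV cap: 90% × $57,000 = $51,300 → $51,300.
Binding constraint: loan-to-value.

$51,300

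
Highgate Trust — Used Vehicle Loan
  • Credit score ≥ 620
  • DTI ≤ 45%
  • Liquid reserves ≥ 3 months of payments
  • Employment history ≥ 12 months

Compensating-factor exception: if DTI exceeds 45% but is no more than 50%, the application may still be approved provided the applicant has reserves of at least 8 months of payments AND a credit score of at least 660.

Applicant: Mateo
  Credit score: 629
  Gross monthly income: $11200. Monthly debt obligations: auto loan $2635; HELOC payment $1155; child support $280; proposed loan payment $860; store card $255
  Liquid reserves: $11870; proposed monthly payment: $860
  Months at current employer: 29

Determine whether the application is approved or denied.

Credit score 629 ≥ 620 (meets base)
Total debts = (2,635 + 1,155 + 280 + 860 + 255) = 5,185. DTI = 5,185/11,200 = 46.3% > 45% — standard DTI limit exceeded.
Reserves = 11,870/860 = 13.8 months ≥ 3
Employment 29 ≥ 12 months
46.3% falls in the override range (45%–50%), so the compensating-factor test applies.
Override check — reserves: 13.8 mo (ok); score: 629 (below 660).
Override conditions not both satisfied; exception does not apply.

Denied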